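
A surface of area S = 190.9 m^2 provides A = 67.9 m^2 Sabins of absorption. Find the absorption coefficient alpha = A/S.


Absorption coefficient = absorbed power / incident power
alpha = A / S = 67.9 / 190.9 = 0.35568


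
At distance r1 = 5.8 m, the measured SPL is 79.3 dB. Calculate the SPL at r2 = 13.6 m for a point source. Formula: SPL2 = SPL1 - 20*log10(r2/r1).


r2/r1 = 13.6/5.8 = 2.34483
Correction = 20*log10(2.34483) = 7.40223 dB
SPL2 = 79.3 - 7.40223 = 71.898 dB


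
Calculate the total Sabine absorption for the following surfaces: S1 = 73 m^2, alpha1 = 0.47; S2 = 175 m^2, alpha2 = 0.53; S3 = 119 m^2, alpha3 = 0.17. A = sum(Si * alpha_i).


73 * 0.47 = 34.31
175 * 0.53 = 92.75
119 * 0.17 = 20.23
A_total = 34.31 + 92.75 + 20.23 = 147.29 m^2


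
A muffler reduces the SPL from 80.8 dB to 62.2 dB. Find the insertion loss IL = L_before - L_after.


Insertion loss = SPL without muffler - SPL with muffler
IL = 80.8 - 62.2 = 18.6 dB


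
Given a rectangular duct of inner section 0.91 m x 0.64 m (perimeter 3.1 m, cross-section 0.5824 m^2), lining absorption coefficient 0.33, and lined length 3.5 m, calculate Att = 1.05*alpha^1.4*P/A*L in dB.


alpha^1.4 = 0.33^1.4 = 0.211797
Attenuation rate = 1.05 * alpha^1.4 * P / A
= 1.05 * 0.211797 * 3.1 / 0.5824 = 1.18372 dB/m
Total Att = 1.18372 * 3.5 = 4.143 dB


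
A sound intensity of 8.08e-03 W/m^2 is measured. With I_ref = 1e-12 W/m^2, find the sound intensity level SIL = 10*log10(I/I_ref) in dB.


I / I_ref = 8.08e-03 / 1e-12 = 8.08e+09
SIL = 10 * log10(8.08e+09) = 99.074 dB


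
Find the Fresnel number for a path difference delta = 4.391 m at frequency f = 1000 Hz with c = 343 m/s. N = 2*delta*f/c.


N = 2*delta*f/c = 2*delta/lambda, where lambda = c/f
lambda = 343 / 1000 = 0.343 m
N = 2 * 4.391 / 0.343 = 25.603


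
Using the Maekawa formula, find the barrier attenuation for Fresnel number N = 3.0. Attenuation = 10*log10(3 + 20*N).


3 + 20*N = 3 + 20*3.0 = 63
Att = 10*log10(63) = 17.993 dB


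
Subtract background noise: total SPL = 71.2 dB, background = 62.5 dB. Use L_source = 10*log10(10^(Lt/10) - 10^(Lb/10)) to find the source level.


10^(71.2/10) = 1.31826e+07
10^(62.5/10) = 1.77828e+06
Difference = 1.31826e+07 - 1.77828e+06 = 1.14043e+07
L_source = 10*log10(1.14043e+07) = 70.571 dB


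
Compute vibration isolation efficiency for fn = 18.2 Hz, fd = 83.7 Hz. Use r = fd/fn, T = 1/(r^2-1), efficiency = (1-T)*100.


r = 83.7 / 18.2 = 4.5989
r^2 - 1 = 4.5989^2 - 1 = 20.1499
T = 1/20.1499 = 0.049628
Efficiency = (1 - 0.049628)*100 = 95.037 %


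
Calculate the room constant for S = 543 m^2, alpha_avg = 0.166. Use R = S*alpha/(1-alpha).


R = 543 * 0.166 / (1 - 0.166) = 108.08 m^2


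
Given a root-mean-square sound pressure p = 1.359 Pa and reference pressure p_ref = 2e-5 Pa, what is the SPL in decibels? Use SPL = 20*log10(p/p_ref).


p / p_ref = 1.359 / 2e-5 = 67950
SPL = 20 * log10(67950) = 96.644 dB


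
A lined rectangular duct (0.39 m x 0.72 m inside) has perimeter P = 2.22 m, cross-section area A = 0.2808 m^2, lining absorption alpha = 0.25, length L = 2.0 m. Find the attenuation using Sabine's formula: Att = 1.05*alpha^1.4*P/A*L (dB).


alpha^1.4 = 0.25^1.4 = 0.143587
Attenuation rate = 1.05 * alpha^1.4 * P / A
= 1.05 * 0.143587 * 2.22 / 0.2808 = 1.19196 dB/m
Total Att = 1.19196 * 2.0 = 2.3839 dB


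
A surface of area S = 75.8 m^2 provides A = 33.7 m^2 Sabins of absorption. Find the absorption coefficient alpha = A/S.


Absorption coefficient = absorbed power / incident power
alpha = A / S = 33.7 / 75.8 = 0.44459


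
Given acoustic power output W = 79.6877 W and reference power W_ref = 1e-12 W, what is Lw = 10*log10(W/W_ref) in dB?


W / W_ref = 79.6877 / 1e-12 = 7.96877e+13
Lw = 10 * log10(7.96877e+13) = 139.01 dB


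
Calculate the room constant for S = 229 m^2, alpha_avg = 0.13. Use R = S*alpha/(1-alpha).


R = 229 * 0.13 / (1 - 0.13) = 34.218 m^2


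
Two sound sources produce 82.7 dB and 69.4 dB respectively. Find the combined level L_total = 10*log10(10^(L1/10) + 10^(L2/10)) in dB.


10^(82.7/10) = 1.86209e+08
10^(69.4/10) = 8.70964e+06
Sum = 1.86209e+08 + 8.70964e+06 = 1.94919e+08
L_total = 10*log10(1.94919e+08) = 82.899 dB


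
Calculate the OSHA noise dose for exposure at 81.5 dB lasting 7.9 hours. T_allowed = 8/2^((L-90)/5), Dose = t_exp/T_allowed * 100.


T_allowed = 8 / 2^((81.5 - 90)/5) = 25.9921 hr
Dose = 7.9 / 25.9921 * 100 = 30.394 %


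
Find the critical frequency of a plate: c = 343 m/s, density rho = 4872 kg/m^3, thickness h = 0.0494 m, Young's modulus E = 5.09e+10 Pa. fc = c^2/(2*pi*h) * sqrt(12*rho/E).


12*rho/E = 12*4872/5.09e+10 = 1.14861e-06
sqrt(12*rho/E) = sqrt(1.14861e-06) = 0.00107173
c^2/(2*pi*h) = 343^2/(2*pi*0.0494) = 379037
fc = 379037 * 0.00107173 = 406.23 Hz


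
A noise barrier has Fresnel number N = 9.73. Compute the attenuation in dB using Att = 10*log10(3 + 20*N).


3 + 20*N = 3 + 20*9.73 = 197.6
Att = 10*log10(197.6) = 22.958 dB


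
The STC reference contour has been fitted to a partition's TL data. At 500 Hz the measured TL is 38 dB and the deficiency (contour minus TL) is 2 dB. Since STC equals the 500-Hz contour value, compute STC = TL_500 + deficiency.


By ASTM E413, STC = value of the fitted reference contour at 500 Hz.
Contour value at 500 Hz = TL_500 + deficiency = 38 + 2 = 40
STC = 40


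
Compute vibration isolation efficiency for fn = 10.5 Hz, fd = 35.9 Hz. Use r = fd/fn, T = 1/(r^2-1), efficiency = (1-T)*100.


r = 35.9 / 10.5 = 3.41905
r^2 - 1 = 3.41905^2 - 1 = 10.6899
T = 1/10.6899 = 0.0935462
Efficiency = (1 - 0.0935462)*100 = 90.645 %


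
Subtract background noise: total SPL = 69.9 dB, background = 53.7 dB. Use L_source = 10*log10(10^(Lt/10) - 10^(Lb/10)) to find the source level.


10^(69.9/10) = 9.77237e+06
10^(53.7/10) = 234423
Difference = 9.77237e+06 - 234423 = 9.53795e+06
L_source = 10*log10(9.53795e+06) = 69.795 dB


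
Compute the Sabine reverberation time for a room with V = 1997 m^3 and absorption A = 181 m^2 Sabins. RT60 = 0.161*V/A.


RT60 = 0.161 * 1997 / 181 = 1.7763 s


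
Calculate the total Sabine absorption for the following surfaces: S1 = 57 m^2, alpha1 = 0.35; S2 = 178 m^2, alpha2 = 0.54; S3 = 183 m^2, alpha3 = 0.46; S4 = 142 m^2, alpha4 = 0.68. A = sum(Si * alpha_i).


57 * 0.35 = 19.95
178 * 0.54 = 96.12
183 * 0.46 = 84.18
142 * 0.68 = 96.56
A_total = 19.95 + 96.12 + 84.18 + 96.56 = 296.81 m^2


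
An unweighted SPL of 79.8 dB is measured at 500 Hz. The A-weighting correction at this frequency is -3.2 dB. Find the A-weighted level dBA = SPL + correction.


A-weighting table: 500 Hz -> -3.2 dB correction
SPL_A = SPL + correction = 79.8 + (-3.2) = 76.6 dBA


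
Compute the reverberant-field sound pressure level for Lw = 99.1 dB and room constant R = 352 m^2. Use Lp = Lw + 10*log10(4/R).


4/R = 4/352 = 0.0113636
Lp = 99.1 + 10*log10(0.0113636) = 79.655 dB


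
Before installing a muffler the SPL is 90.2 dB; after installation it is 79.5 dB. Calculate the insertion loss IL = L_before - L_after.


Insertion loss = SPL without muffler - SPL with muffler
IL = 90.2 - 79.5 = 10.7 dB


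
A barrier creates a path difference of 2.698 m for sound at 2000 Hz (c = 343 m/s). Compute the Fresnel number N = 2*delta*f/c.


N = 2*delta*f/c = 2*delta/lambda, where lambda = c/f
lambda = 343 / 2000 = 0.1715 m
N = 2 * 2.698 / 0.1715 = 31.464


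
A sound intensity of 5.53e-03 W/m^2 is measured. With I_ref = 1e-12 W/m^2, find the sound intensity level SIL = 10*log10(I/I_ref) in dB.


I / I_ref = 5.53e-03 / 1e-12 = 5.53e+09
SIL = 10 * log10(5.53e+09) = 97.427 dB


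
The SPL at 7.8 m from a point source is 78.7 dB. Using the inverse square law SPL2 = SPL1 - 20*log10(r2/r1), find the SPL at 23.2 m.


r2/r1 = 23.2/7.8 = 2.97436
Correction = 20*log10(2.97436) = 9.46787 dB
SPL2 = 78.7 - 9.46787 = 69.232 dB


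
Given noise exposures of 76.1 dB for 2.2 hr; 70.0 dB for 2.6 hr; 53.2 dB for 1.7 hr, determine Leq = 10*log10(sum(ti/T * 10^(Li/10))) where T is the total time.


T_total = 2.2 + 2.6 + 1.7 = 6.5 hr
(2.2/6.5) * 10^(76.1/10) = 1.37883e+07
(2.6/6.5) * 10^(70.0/10) = 4e+06
(1.7/6.5) * 10^(53.2/10) = 54643.1
Sum = 1.37883e+07 + 4e+06 + 54643.1 = 1.78429e+07
Leq = 10*log10(1.78429e+07) = 72.515 dB


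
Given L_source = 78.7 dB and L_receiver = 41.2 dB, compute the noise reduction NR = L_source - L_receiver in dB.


NR = L_source - L_receiver (difference between source and receiving room levels)
NR = 78.7 - 41.2 = 37.5 dB


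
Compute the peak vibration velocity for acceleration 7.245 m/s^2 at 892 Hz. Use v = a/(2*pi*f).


omega = 2*pi*f = 2*pi*892 = 5604.6 rad/s
v = a / omega = 7.245 / 5604.6 = 0.0012927 m/s


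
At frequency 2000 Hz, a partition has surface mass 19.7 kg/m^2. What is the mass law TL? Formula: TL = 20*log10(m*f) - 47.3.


m * f = 19.7 * 2000 = 39400
20*log10(39400) = 91.9099 dB
TL = 91.9099 - 47.3 = 44.61 dB


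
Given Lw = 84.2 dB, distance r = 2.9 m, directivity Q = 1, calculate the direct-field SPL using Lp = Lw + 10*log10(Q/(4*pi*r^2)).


4*pi*r^2 = 4*pi*2.9^2 = 105.683 m^2
Q / (4*pi*r^2) = 1 / 105.683 = 0.00946226
Lp = 84.2 + 10*log10(0.00946226) = 63.96 dB


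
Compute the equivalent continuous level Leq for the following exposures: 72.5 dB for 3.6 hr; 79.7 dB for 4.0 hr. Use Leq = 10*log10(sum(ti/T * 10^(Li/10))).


T_total = 3.6 + 4.0 = 7.6 hr
(3.6/7.6) * 10^(72.5/10) = 8.42343e+06
(4.0/7.6) * 10^(79.7/10) = 4.91186e+07
Sum = 8.42343e+06 + 4.91186e+07 = 5.7542e+07
Leq = 10*log10(5.7542e+07) = 77.6 dB


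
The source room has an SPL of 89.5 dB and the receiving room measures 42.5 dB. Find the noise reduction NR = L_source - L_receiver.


NR = L_source - L_receiver (difference between source and receiving room levels)
NR = 89.5 - 42.5 = 47 dB


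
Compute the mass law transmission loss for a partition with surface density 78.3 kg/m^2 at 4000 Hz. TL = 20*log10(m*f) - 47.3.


m * f = 78.3 * 4000 = 313200
20*log10(313200) = 109.916 dB
TL = 109.916 - 47.3 = 62.616 dB


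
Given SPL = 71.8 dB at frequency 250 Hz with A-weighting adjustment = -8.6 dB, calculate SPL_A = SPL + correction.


A-weighting table: 250 Hz -> -8.6 dB correction
SPL_A = SPL + correction = 71.8 + (-8.6) = 63.2 dBA


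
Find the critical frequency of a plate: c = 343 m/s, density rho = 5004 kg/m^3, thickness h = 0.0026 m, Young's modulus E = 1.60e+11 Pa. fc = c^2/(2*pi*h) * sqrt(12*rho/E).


12*rho/E = 12*5004/1.60e+11 = 3.753e-07
sqrt(12*rho/E) = sqrt(3.753e-07) = 0.000612617
c^2/(2*pi*h) = 343^2/(2*pi*0.0026) = 7.2017e+06
fc = 7.2017e+06 * 0.000612617 = 4411.9 Hz


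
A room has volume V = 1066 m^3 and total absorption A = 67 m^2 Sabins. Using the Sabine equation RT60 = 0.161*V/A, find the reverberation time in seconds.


RT60 = 0.161 * 1066 / 67 = 2.5616 s


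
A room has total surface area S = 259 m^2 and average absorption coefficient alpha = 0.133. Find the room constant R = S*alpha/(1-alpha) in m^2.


R = 259 * 0.133 / (1 - 0.133) = 39.731 m^2


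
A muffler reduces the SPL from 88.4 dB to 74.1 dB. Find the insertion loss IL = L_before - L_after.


Insertion loss = SPL without muffler - SPL with muffler
IL = 88.4 - 74.1 = 14.3 dB


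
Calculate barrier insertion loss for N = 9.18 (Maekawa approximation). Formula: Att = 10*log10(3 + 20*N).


3 + 20*N = 3 + 20*9.18 = 186.6
Att = 10*log10(186.6) = 22.709 dB


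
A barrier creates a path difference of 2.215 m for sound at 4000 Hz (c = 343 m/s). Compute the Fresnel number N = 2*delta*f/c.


N = 2*delta*f/c = 2*delta/lambda, where lambda = c/f
lambda = 343 / 4000 = 0.08575 m
N = 2 * 2.215 / 0.08575 = 51.662


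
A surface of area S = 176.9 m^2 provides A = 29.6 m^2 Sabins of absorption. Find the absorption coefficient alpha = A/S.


Absorption coefficient = absorbed power / incident power
alpha = A / S = 29.6 / 176.9 = 0.16733


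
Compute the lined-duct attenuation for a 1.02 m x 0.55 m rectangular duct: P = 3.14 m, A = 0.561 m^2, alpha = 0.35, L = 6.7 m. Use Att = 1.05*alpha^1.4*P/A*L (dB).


alpha^1.4 = 0.35^1.4 = 0.229983
Attenuation rate = 1.05 * alpha^1.4 * P / A
= 1.05 * 0.229983 * 3.14 / 0.561 = 1.35161 dB/m
Total Att = 1.35161 * 6.7 = 9.0558 dB


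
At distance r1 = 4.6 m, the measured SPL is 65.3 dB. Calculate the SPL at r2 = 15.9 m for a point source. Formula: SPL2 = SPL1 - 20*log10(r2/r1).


r2/r1 = 15.9/4.6 = 3.45652
Correction = 20*log10(3.45652) = 10.7728 dB
SPL2 = 65.3 - 10.7728 = 54.527 dB


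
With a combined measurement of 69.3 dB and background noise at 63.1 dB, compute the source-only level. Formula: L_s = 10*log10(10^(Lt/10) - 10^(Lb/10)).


10^(69.3/10) = 8.51138e+06
10^(63.1/10) = 2.04174e+06
Difference = 8.51138e+06 - 2.04174e+06 = 6.46964e+06
L_source = 10*log10(6.46964e+06) = 68.109 dB


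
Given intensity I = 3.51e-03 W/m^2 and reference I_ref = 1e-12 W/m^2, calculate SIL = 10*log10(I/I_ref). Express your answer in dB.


I / I_ref = 3.51e-03 / 1e-12 = 3.51e+09
SIL = 10 * log10(3.51e+09) = 95.453 dB


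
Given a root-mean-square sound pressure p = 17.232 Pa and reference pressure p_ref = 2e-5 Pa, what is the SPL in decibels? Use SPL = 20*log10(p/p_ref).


p / p_ref = 17.232 / 2e-5 = 861600
SPL = 20 * log10(861600) = 118.71 dB


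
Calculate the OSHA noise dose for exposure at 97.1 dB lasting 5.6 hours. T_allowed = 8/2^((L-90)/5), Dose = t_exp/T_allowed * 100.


T_allowed = 8 / 2^((97.1 - 90)/5) = 2.9897 hr
Dose = 5.6 / 2.9897 * 100 = 187.31 %


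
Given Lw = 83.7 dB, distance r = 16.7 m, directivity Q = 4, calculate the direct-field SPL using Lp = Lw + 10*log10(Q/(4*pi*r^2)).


4*pi*r^2 = 4*pi*16.7^2 = 3504.64 m^2
Q / (4*pi*r^2) = 4 / 3504.64 = 0.00114134
Lp = 83.7 + 10*log10(0.00114134) = 54.274 dB


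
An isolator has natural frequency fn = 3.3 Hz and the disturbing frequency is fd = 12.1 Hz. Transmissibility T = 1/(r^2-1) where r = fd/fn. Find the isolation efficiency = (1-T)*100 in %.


r = 12.1 / 3.3 = 3.66667
r^2 - 1 = 3.66667^2 - 1 = 12.4445
T = 1/12.4445 = 0.0803568
Efficiency = (1 - 0.0803568)*100 = 91.964 %


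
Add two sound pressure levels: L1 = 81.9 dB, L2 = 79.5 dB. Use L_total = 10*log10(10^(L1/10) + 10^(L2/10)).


10^(81.9/10) = 1.54882e+08
10^(79.5/10) = 8.91251e+07
Sum = 1.54882e+08 + 8.91251e+07 = 2.44007e+08
L_total = 10*log10(2.44007e+08) = 83.874 dB


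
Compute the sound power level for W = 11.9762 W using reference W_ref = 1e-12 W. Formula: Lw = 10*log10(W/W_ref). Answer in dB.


W / W_ref = 11.9762 / 1e-12 = 1.19762e+13
Lw = 10 * log10(1.19762e+13) = 130.78 dB


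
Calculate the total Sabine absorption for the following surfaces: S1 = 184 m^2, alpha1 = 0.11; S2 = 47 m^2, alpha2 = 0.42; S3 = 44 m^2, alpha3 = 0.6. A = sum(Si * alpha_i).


184 * 0.11 = 20.24
47 * 0.42 = 19.74
44 * 0.6 = 26.4
A_total = 20.24 + 19.74 + 26.4 = 66.38 m^2


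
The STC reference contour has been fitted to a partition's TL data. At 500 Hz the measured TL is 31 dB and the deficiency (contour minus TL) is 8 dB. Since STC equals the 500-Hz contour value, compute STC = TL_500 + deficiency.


By ASTM E413, STC = value of the fitted reference contour at 500 Hz.
Contour value at 500 Hz = TL_500 + deficiency = 31 + 8 = 39
STC = 39


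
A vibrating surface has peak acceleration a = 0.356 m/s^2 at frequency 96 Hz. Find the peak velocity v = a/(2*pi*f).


omega = 2*pi*f = 2*pi*96 = 603.186 rad/s
v = a / omega = 0.356 / 603.186 = 0.0005902 m/s


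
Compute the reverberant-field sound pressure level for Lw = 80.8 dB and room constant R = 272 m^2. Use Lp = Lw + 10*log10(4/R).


4/R = 4/272 = 0.0147059
Lp = 80.8 + 10*log10(0.0147059) = 62.475 dB


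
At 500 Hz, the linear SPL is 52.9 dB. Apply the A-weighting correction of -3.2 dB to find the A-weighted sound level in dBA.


A-weighting table: 500 Hz -> -3.2 dB correction
SPL_A = SPL + correction = 52.9 + (-3.2) = 49.7 dBA


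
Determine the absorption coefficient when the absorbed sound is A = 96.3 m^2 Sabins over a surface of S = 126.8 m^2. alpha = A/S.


Absorption coefficient = absorbed power / incident power
alpha = A / S = 96.3 / 126.8 = 0.75946


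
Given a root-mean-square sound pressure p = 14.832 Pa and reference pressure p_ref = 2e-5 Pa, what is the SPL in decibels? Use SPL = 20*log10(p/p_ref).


p / p_ref = 14.832 / 2e-5 = 741600
SPL = 20 * log10(741600) = 117.4 dB


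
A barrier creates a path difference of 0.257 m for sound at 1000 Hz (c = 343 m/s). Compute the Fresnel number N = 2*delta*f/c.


N = 2*delta*f/c = 2*delta/lambda, where lambda = c/f
lambda = 343 / 1000 = 0.343 m
N = 2 * 0.257 / 0.343 = 1.4985


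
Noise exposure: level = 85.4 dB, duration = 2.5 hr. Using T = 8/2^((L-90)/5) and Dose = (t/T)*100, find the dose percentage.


T_allowed = 8 / 2^((85.4 - 90)/5) = 15.1369 hr
Dose = 2.5 / 15.1369 * 100 = 16.516 %


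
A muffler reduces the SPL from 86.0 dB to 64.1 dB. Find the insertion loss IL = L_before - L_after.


Insertion loss = SPL without muffler - SPL with muffler
IL = 86.0 - 64.1 = 21.9 dB


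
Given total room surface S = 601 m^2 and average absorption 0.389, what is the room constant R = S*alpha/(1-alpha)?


R = 601 * 0.389 / (1 - 0.389) = 382.63 m^2


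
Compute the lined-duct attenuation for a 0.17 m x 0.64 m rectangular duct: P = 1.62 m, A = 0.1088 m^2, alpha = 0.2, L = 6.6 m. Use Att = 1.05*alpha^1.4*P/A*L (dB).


alpha^1.4 = 0.2^1.4 = 0.105061
Attenuation rate = 1.05 * alpha^1.4 * P / A
= 1.05 * 0.105061 * 1.62 / 0.1088 = 1.64254 dB/m
Total Att = 1.64254 * 6.6 = 10.841 dB


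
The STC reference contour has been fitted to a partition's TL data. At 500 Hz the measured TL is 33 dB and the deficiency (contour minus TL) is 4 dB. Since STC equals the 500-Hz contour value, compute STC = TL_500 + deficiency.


By ASTM E413, STC = value of the fitted reference contour at 500 Hz.
Contour value at 500 Hz = TL_500 + deficiency = 33 + 4 = 37
STC = 37


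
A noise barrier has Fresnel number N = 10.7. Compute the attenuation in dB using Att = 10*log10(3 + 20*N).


3 + 20*N = 3 + 20*10.7 = 217
Att = 10*log10(217) = 23.365 dB


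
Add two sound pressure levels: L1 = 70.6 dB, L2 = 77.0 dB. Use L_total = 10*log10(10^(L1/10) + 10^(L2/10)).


10^(70.6/10) = 1.14815e+07
10^(77.0/10) = 5.01187e+07
Sum = 1.14815e+07 + 5.01187e+07 = 6.16002e+07
L_total = 10*log10(6.16002e+07) = 77.896 dB


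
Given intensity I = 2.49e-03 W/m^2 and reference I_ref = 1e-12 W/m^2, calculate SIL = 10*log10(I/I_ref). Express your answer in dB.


I / I_ref = 2.49e-03 / 1e-12 = 2.49e+09
SIL = 10 * log10(2.49e+09) = 93.962 dB


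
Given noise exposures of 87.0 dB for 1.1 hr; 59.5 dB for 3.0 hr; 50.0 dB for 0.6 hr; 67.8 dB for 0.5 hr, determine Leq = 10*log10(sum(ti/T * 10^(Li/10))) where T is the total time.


T_total = 1.1 + 3.0 + 0.6 + 0.5 = 5.2 hr
(1.1/5.2) * 10^(87.0/10) = 1.0602e+08
(3.0/5.2) * 10^(59.5/10) = 514183
(0.6/5.2) * 10^(50.0/10) = 11538.5
(0.5/5.2) * 10^(67.8/10) = 579384
Sum = 1.0602e+08 + 514183 + 11538.5 + 579384 = 1.07125e+08
Leq = 10*log10(1.07125e+08) = 80.299 dB


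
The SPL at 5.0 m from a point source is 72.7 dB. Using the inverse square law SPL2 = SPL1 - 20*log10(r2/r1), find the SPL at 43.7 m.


r2/r1 = 43.7/5.0 = 8.74
Correction = 20*log10(8.74) = 18.8302 dB
SPL2 = 72.7 - 18.8302 = 53.87 dB


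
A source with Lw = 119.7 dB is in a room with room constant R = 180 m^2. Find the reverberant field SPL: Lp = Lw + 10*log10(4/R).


4/R = 4/180 = 0.0222222
Lp = 119.7 + 10*log10(0.0222222) = 103.17 dB


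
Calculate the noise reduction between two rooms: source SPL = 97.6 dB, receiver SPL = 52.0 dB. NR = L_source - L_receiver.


NR = L_source - L_receiver (difference between source and receiving room levels)
NR = 97.6 - 52.0 = 45.6 dB


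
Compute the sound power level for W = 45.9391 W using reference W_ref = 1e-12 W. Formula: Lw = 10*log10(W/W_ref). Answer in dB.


W / W_ref = 45.9391 / 1e-12 = 4.59391e+13
Lw = 10 * log10(4.59391e+13) = 136.62 dB


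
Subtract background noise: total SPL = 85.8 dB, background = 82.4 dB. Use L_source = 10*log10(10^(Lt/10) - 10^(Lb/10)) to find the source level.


10^(85.8/10) = 3.80189e+08
10^(82.4/10) = 1.7378e+08
Difference = 3.80189e+08 - 1.7378e+08 = 2.06409e+08
L_source = 10*log10(2.06409e+08) = 83.147 dB


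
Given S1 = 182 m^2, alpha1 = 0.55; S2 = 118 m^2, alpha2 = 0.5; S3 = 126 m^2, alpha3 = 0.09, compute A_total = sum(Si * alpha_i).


182 * 0.55 = 100.1
118 * 0.5 = 59
126 * 0.09 = 11.34
A_total = 100.1 + 59 + 11.34 = 170.44 m^2


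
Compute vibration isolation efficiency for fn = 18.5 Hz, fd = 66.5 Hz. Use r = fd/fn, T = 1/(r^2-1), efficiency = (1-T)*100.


r = 66.5 / 18.5 = 3.59459
r^2 - 1 = 3.59459^2 - 1 = 11.9211
T = 1/11.9211 = 0.0838849
Efficiency = (1 - 0.0838849)*100 = 91.612 %


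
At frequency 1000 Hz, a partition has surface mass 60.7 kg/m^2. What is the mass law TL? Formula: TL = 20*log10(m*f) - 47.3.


m * f = 60.7 * 1000 = 60700
20*log10(60700) = 95.6638 dB
TL = 95.6638 - 47.3 = 48.364 dB


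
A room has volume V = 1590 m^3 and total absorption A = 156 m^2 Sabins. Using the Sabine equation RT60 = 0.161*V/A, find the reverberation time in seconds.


RT60 = 0.161 * 1590 / 156 = 1.641 s


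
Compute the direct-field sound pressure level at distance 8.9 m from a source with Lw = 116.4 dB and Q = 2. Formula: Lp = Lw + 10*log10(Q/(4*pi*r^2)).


4*pi*r^2 = 4*pi*8.9^2 = 995.382 m^2
Q / (4*pi*r^2) = 2 / 995.382 = 0.00200928
Lp = 116.4 + 10*log10(0.00200928) = 89.43 dB


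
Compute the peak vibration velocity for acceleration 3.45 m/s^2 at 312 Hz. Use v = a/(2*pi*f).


omega = 2*pi*f = 2*pi*312 = 1960.35 rad/s
v = a / omega = 3.45 / 1960.35 = 0.0017599 m/s


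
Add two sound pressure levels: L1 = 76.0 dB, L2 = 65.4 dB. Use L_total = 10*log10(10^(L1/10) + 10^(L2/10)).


10^(76.0/10) = 3.98107e+07
10^(65.4/10) = 3.46737e+06
Sum = 3.98107e+07 + 3.46737e+06 = 4.32781e+07
L_total = 10*log10(4.32781e+07) = 76.363 dB


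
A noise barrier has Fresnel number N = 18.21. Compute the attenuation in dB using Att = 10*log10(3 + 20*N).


3 + 20*N = 3 + 20*18.21 = 367.2
Att = 10*log10(367.2) = 25.649 dB


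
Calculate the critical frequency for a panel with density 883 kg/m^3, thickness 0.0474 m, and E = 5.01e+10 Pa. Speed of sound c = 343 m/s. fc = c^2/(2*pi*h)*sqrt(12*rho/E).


12*rho/E = 12*883/5.01e+10 = 2.11497e-07
sqrt(12*rho/E) = sqrt(2.11497e-07) = 0.000459888
c^2/(2*pi*h) = 343^2/(2*pi*0.0474) = 395030
fc = 395030 * 0.000459888 = 181.67 Hz


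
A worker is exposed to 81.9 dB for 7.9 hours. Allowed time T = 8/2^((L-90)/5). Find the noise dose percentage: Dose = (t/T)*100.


T_allowed = 8 / 2^((81.9 - 90)/5) = 24.59 hr
Dose = 7.9 / 24.59 * 100 = 32.127 %


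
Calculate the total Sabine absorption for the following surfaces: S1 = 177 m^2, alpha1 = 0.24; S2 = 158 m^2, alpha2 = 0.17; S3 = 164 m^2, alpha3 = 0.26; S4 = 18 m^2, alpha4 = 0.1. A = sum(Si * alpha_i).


177 * 0.24 = 42.48
158 * 0.17 = 26.86
164 * 0.26 = 42.64
18 * 0.1 = 1.8
A_total = 42.48 + 26.86 + 42.64 + 1.8 = 113.78 m^2


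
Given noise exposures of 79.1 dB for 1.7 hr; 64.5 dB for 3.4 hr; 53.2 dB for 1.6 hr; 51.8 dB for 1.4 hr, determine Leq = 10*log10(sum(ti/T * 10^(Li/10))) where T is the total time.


T_total = 1.7 + 3.4 + 1.6 + 1.4 = 8.1 hr
(1.7/8.1) * 10^(79.1/10) = 1.70594e+07
(3.4/8.1) * 10^(64.5/10) = 1.18302e+06
(1.6/8.1) * 10^(53.2/10) = 41270
(1.4/8.1) * 10^(51.8/10) = 26160.3
Sum = 1.70594e+07 + 1.18302e+06 + 41270 + 26160.3 = 1.83099e+07
Leq = 10*log10(1.83099e+07) = 72.627 dB


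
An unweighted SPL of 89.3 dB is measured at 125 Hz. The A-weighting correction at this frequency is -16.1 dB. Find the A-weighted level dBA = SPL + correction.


A-weighting table: 125 Hz -> -16.1 dB correction
SPL_A = SPL + correction = 89.3 + (-16.1) = 73.2 dBA


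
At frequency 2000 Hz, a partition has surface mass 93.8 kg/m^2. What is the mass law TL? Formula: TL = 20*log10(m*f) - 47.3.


m * f = 93.8 * 2000 = 187600
20*log10(187600) = 105.465 dB
TL = 105.465 - 47.3 = 58.165 dB


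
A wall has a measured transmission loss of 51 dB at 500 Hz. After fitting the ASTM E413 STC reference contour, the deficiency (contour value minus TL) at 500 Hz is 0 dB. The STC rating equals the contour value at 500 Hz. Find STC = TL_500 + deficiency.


By ASTM E413, STC = value of the fitted reference contour at 500 Hz.
Contour value at 500 Hz = TL_500 + deficiency = 51 + 0 = 51
STC = 51


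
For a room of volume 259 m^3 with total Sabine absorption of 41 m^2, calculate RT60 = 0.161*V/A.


RT60 = 0.161 * 259 / 41 = 1.017 s


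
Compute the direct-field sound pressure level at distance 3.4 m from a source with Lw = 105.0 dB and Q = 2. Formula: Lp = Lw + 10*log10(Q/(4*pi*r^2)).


4*pi*r^2 = 4*pi*3.4^2 = 145.267 m^2
Q / (4*pi*r^2) = 2 / 145.267 = 0.0137678
Lp = 105.0 + 10*log10(0.0137678) = 86.389 dB


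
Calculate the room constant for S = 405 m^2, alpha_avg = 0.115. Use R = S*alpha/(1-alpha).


R = 405 * 0.115 / (1 - 0.115) = 52.627 m^2


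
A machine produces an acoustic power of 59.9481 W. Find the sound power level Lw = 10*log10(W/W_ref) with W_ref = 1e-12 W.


W / W_ref = 59.9481 / 1e-12 = 5.99481e+13
Lw = 10 * log10(5.99481e+13) = 137.78 dB


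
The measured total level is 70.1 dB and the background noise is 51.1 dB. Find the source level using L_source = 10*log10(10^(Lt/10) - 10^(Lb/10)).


10^(70.1/10) = 1.02329e+07
10^(51.1/10) = 128825
Difference = 1.02329e+07 - 128825 = 1.01041e+07
L_source = 10*log10(1.01041e+07) = 70.045 dB


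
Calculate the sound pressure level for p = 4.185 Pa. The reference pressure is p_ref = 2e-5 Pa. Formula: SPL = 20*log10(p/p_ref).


p / p_ref = 4.185 / 2e-5 = 209250
SPL = 20 * log10(209250) = 106.41 dB


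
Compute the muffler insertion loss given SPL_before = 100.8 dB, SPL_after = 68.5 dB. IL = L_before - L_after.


Insertion loss = SPL without muffler - SPL with muffler
IL = 100.8 - 68.5 = 32.3 dB


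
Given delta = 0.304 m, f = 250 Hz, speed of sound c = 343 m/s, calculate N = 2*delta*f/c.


N = 2*delta*f/c = 2*delta/lambda, where lambda = c/f
lambda = 343 / 250 = 1.372 m
N = 2 * 0.304 / 1.372 = 0.44315


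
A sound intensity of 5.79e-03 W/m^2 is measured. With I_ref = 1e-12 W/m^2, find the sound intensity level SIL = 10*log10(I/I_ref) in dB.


I / I_ref = 5.79e-03 / 1e-12 = 5.79e+09
SIL = 10 * log10(5.79e+09) = 97.627 dB


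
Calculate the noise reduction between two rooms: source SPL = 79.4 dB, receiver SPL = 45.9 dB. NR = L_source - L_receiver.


NR = L_source - L_receiver (difference between source and receiving room levels)
NR = 79.4 - 45.9 = 33.5 dB


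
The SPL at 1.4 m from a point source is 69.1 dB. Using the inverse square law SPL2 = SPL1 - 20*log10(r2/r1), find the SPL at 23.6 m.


r2/r1 = 23.6/1.4 = 16.8571
Correction = 20*log10(16.8571) = 24.5357 dB
SPL2 = 69.1 - 24.5357 = 44.564 dB


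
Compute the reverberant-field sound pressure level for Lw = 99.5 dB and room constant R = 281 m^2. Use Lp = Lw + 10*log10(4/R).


4/R = 4/281 = 0.0142349
Lp = 99.5 + 10*log10(0.0142349) = 81.034 dB


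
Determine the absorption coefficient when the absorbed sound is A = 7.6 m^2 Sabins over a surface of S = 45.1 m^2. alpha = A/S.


Absorption coefficient = absorbed power / incident power
alpha = A / S = 7.6 / 45.1 = 0.16851


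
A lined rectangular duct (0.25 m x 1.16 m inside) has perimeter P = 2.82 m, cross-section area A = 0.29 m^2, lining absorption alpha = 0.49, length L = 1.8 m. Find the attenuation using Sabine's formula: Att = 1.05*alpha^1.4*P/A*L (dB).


alpha^1.4 = 0.49^1.4 = 0.368362
Attenuation rate = 1.05 * alpha^1.4 * P / A
= 1.05 * 0.368362 * 2.82 / 0.29 = 3.7611 dB/m
Total Att = 3.7611 * 1.8 = 6.77 dB


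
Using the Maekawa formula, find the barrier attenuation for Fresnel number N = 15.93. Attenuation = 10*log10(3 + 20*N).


3 + 20*N = 3 + 20*15.93 = 321.6
Att = 10*log10(321.6) = 25.073 dB


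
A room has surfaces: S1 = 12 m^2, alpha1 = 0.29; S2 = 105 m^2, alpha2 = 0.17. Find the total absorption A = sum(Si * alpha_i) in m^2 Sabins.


12 * 0.29 = 3.48
105 * 0.17 = 17.85
A_total = 3.48 + 17.85 = 21.33 m^2


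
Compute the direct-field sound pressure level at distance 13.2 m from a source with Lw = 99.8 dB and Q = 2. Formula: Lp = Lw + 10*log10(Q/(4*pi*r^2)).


4*pi*r^2 = 4*pi*13.2^2 = 2189.56 m^2
Q / (4*pi*r^2) = 2 / 2189.56 = 0.000913426
Lp = 99.8 + 10*log10(0.000913426) = 69.407 dB


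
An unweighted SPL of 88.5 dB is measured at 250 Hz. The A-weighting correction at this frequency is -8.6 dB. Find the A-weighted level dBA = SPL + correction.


A-weighting table: 250 Hz -> -8.6 dB correction
SPL_A = SPL + correction = 88.5 + (-8.6) = 79.9 dBA


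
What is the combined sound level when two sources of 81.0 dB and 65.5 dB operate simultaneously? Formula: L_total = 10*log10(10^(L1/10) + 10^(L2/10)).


10^(81.0/10) = 1.25893e+08
10^(65.5/10) = 3.54813e+06
Sum = 1.25893e+08 + 3.54813e+06 = 1.29441e+08
L_total = 10*log10(1.29441e+08) = 81.121 dB


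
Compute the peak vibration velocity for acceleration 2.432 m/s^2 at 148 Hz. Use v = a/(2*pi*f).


omega = 2*pi*f = 2*pi*148 = 929.911 rad/s
v = a / omega = 2.432 / 929.911 = 0.0026153 m/s


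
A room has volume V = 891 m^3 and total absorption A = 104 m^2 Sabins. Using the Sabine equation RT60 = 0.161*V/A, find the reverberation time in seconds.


RT60 = 0.161 * 891 / 104 = 1.3793 s


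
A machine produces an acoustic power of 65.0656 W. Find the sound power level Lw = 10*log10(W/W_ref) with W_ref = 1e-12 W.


W / W_ref = 65.0656 / 1e-12 = 6.50656e+13
Lw = 10 * log10(6.50656e+13) = 138.13 dB


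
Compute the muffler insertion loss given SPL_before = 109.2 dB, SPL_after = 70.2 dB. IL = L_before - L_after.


Insertion loss = SPL without muffler - SPL with muffler
IL = 109.2 - 70.2 = 39 dB


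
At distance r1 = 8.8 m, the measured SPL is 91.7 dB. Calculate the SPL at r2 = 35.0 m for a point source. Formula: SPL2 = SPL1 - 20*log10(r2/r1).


r2/r1 = 35.0/8.8 = 3.97727
Correction = 20*log10(3.97727) = 11.9917 dB
SPL2 = 91.7 - 11.9917 = 79.708 dB


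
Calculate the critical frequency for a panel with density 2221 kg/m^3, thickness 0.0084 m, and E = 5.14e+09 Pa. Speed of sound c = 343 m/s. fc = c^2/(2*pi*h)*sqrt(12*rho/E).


12*rho/E = 12*2221/5.14e+09 = 5.18521e-06
sqrt(12*rho/E) = sqrt(5.18521e-06) = 0.00227711
c^2/(2*pi*h) = 343^2/(2*pi*0.0084) = 2.2291e+06
fc = 2.2291e+06 * 0.00227711 = 5075.9 Hz


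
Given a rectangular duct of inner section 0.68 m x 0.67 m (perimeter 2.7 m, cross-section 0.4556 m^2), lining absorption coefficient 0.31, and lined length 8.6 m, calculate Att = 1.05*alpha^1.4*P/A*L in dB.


alpha^1.4 = 0.31^1.4 = 0.194047
Attenuation rate = 1.05 * alpha^1.4 * P / A
= 1.05 * 0.194047 * 2.7 / 0.4556 = 1.20747 dB/m
Total Att = 1.20747 * 8.6 = 10.384 dB


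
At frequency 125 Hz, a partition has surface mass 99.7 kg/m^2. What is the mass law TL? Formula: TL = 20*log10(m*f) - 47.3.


m * f = 99.7 * 125 = 12462.5
20*log10(12462.5) = 81.9121 dB
TL = 81.9121 - 47.3 = 34.612 dB


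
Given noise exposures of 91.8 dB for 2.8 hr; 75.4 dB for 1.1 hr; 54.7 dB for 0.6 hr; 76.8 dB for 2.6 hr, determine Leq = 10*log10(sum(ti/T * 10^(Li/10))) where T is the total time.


T_total = 2.8 + 1.1 + 0.6 + 2.6 = 7.1 hr
(2.8/7.1) * 10^(91.8/10) = 5.96897e+08
(1.1/7.1) * 10^(75.4/10) = 5.37198e+06
(0.6/7.1) * 10^(54.7/10) = 24939.8
(2.6/7.1) * 10^(76.8/10) = 1.75273e+07
Sum = 5.96897e+08 + 5.37198e+06 + 24939.8 + 1.75273e+07 = 6.19821e+08
Leq = 10*log10(6.19821e+08) = 87.923 dB


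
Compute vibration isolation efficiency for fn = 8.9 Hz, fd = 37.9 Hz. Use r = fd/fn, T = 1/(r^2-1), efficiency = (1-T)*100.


r = 37.9 / 8.9 = 4.25843
r^2 - 1 = 4.25843^2 - 1 = 17.1342
T = 1/17.1342 = 0.0583628
Efficiency = (1 - 0.0583628)*100 = 94.164 %


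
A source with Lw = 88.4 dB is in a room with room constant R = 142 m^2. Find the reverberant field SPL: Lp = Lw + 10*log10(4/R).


4/R = 4/142 = 0.028169
Lp = 88.4 + 10*log10(0.028169) = 72.898 dB


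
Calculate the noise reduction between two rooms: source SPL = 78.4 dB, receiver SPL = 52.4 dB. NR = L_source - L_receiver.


NR = L_source - L_receiver (difference between source and receiving room levels)
NR = 78.4 - 52.4 = 26 dB


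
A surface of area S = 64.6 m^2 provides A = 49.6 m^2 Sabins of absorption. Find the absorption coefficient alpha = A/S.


Absorption coefficient = absorbed power / incident power
alpha = A / S = 49.6 / 64.6 = 0.7678


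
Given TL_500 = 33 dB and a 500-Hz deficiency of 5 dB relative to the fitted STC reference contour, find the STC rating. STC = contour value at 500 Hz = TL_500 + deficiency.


By ASTM E413, STC = value of the fitted reference contour at 500 Hz.
Contour value at 500 Hz = TL_500 + deficiency = 33 + 5 = 38
STC = 38


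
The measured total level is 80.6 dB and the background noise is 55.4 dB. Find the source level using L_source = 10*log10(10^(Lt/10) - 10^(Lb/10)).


10^(80.6/10) = 1.14815e+08
10^(55.4/10) = 346737
Difference = 1.14815e+08 - 346737 = 1.14468e+08
L_source = 10*log10(1.14468e+08) = 80.587 dB


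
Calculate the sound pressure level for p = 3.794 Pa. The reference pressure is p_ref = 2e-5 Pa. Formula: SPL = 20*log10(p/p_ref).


p / p_ref = 3.794 / 2e-5 = 189700
SPL = 20 * log10(189700) = 105.56 dB


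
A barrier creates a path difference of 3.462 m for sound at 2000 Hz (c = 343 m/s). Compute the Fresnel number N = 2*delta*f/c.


N = 2*delta*f/c = 2*delta/lambda, where lambda = c/f
lambda = 343 / 2000 = 0.1715 m
N = 2 * 3.462 / 0.1715 = 40.373


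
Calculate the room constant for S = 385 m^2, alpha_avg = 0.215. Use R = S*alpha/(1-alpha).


R = 385 * 0.215 / (1 - 0.215) = 105.45 m^2


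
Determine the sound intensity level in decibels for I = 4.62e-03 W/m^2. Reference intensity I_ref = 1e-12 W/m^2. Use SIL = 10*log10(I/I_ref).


I / I_ref = 4.62e-03 / 1e-12 = 4.62e+09
SIL = 10 * log10(4.62e+09) = 96.646 dB


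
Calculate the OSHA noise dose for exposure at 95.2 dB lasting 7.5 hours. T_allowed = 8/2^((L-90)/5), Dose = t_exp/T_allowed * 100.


T_allowed = 8 / 2^((95.2 - 90)/5) = 3.89062 hr
Dose = 7.5 / 3.89062 * 100 = 192.77 %


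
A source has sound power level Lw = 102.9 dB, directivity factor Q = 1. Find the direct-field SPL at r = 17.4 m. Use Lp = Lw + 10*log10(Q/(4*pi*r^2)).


4*pi*r^2 = 4*pi*17.4^2 = 3804.59 m^2
Q / (4*pi*r^2) = 1 / 3804.59 = 0.00026284
Lp = 102.9 + 10*log10(0.00026284) = 67.097 dB


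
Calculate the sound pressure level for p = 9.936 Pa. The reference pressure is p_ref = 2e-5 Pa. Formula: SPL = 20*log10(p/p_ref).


p / p_ref = 9.936 / 2e-5 = 496800
SPL = 20 * log10(496800) = 113.92 dB


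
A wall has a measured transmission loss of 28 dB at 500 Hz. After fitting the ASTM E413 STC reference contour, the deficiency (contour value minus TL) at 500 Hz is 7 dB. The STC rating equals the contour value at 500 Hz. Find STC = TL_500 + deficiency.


By ASTM E413, STC = value of the fitted reference contour at 500 Hz.
Contour value at 500 Hz = TL_500 + deficiency = 28 + 7 = 35
STC = 35


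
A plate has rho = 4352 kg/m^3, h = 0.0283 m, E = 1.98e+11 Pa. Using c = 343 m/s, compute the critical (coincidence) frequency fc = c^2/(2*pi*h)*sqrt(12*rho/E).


12*rho/E = 12*4352/1.98e+11 = 2.63758e-07
sqrt(12*rho/E) = sqrt(2.63758e-07) = 0.000513574
c^2/(2*pi*h) = 343^2/(2*pi*0.0283) = 661640
fc = 661640 * 0.000513574 = 339.8 Hz


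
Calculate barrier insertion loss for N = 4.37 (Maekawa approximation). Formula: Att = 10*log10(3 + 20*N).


3 + 20*N = 3 + 20*4.37 = 90.4
Att = 10*log10(90.4) = 19.562 dB


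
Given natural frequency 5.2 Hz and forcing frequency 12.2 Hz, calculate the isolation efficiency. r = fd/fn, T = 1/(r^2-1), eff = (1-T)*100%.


r = 12.2 / 5.2 = 2.34615
r^2 - 1 = 2.34615^2 - 1 = 4.50442
T = 1/4.50442 = 0.222004
Efficiency = (1 - 0.222004)*100 = 77.8 %


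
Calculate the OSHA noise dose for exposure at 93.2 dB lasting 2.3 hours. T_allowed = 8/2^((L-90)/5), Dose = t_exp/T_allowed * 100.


T_allowed = 8 / 2^((93.2 - 90)/5) = 5.1337 hr
Dose = 2.3 / 5.1337 * 100 = 44.802 %


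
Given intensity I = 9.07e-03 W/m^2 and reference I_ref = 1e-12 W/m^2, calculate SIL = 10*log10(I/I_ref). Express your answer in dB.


I / I_ref = 9.07e-03 / 1e-12 = 9.07e+09
SIL = 10 * log10(9.07e+09) = 99.576 dB


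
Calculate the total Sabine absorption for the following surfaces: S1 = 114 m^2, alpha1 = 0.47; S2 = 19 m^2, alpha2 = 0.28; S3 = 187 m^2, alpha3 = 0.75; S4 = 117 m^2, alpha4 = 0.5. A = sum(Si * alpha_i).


114 * 0.47 = 53.58
19 * 0.28 = 5.32
187 * 0.75 = 140.25
117 * 0.5 = 58.5
A_total = 53.58 + 5.32 + 140.25 + 58.5 = 257.65 m^2


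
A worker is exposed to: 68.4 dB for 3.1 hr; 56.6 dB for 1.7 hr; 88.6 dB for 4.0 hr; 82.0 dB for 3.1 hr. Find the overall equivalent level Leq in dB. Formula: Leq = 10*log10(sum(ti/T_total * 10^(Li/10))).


T_total = 3.1 + 1.7 + 4.0 + 3.1 = 11.9 hr
(3.1/11.9) * 10^(68.4/10) = 1.80225e+06
(1.7/11.9) * 10^(56.6/10) = 65298.3
(4.0/11.9) * 10^(88.6/10) = 2.43508e+08
(3.1/11.9) * 10^(82.0/10) = 4.12871e+07
Sum = 1.80225e+06 + 65298.3 + 2.43508e+08 + 4.12871e+07 = 2.86663e+08
Leq = 10*log10(2.86663e+08) = 84.574 dB


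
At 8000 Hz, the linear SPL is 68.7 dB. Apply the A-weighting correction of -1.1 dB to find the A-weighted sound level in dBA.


A-weighting table: 8000 Hz -> -1.1 dB correction
SPL_A = SPL + correction = 68.7 + (-1.1) = 67.6 dBA


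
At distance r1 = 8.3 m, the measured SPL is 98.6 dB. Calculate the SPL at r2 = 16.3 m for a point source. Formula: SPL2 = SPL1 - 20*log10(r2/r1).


r2/r1 = 16.3/8.3 = 1.96386
Correction = 20*log10(1.96386) = 5.86221 dB
SPL2 = 98.6 - 5.86221 = 92.738 dB


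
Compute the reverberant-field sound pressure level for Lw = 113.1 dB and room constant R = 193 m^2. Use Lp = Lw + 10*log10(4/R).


4/R = 4/193 = 0.0207254
Lp = 113.1 + 10*log10(0.0207254) = 96.265 dB


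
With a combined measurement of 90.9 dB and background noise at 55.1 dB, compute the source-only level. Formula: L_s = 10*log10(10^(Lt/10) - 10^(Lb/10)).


10^(90.9/10) = 1.23027e+09
10^(55.1/10) = 323594
Difference = 1.23027e+09 - 323594 = 1.22995e+09
L_source = 10*log10(1.22995e+09) = 90.899 dB


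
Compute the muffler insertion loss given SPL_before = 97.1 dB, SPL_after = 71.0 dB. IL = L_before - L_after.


Insertion loss = SPL without muffler - SPL with muffler
IL = 97.1 - 71.0 = 26.1 dB


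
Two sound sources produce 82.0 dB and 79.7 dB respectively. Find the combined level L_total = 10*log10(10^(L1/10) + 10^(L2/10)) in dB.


10^(82.0/10) = 1.58489e+08
10^(79.7/10) = 9.33254e+07
Sum = 1.58489e+08 + 9.33254e+07 = 2.51814e+08
L_total = 10*log10(2.51814e+08) = 84.011 dB


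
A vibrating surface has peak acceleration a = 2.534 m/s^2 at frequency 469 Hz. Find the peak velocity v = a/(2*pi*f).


omega = 2*pi*f = 2*pi*469 = 2946.81 rad/s
v = a / omega = 2.534 / 2946.81 = 0.00085991 m/s


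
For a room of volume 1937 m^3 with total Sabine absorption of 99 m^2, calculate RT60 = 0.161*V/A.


RT60 = 0.161 * 1937 / 99 = 3.1501 s


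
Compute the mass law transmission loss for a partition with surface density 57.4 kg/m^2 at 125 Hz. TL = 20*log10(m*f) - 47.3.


m * f = 57.4 * 125 = 7175
20*log10(7175) = 77.1164 dB
TL = 77.1164 - 47.3 = 29.816 dB


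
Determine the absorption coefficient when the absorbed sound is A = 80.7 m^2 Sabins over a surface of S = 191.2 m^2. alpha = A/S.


Absorption coefficient = absorbed power / incident power
alpha = A / S = 80.7 / 191.2 = 0.42207


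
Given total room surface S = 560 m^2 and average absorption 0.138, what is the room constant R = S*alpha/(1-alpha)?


R = 560 * 0.138 / (1 - 0.138) = 89.652 m^2
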